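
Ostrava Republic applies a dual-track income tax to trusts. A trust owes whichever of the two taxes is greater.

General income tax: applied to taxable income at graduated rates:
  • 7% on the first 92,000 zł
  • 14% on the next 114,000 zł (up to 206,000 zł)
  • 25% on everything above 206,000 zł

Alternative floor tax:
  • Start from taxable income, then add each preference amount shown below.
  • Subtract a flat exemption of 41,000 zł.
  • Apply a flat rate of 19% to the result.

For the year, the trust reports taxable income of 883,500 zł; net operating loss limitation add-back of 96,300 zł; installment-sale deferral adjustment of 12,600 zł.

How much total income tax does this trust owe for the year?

191,775 zł

General income tax:
  92,000 zł × 7% = 6,440 zł
  114,000 zł × 14% = 15,960 zł
  677,500 zł × 25% = 169,375 zł
  → 191,775 zł

Alternative floor tax:
  Adjusted income: 883,500 zł + 96,300 zł + 12,600 zł = 992,400 zł
  Less exemption 41,000 zł → base 951,400 zł
  951,400 zł × 19% = 180,766 zł

191,775 zł > 180,766 zł, so the general income tax governs.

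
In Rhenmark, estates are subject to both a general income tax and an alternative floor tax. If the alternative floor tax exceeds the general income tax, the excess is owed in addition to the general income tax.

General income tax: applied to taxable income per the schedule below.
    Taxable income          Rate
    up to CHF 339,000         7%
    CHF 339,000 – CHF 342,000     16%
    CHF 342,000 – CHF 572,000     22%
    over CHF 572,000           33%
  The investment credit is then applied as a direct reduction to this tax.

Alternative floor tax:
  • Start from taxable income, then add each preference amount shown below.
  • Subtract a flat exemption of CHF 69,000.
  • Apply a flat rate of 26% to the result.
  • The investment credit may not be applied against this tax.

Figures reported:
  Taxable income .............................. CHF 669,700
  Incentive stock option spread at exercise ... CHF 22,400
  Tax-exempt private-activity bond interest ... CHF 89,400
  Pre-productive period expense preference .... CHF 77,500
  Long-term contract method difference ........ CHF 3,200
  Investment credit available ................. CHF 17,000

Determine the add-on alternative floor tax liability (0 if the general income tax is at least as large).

CHF 116,181

Alternative floor tax:
  Adjusted income: CHF 669,700 + CHF 22,400 + CHF 89,400 + CHF 77,500 + CHF 3,200 = CHF 862,200
  Less exemption CHF 69,000 → base CHF 793,200
  CHF 793,200 × 26% = CHF 206,232

General income tax:
  CHF 339,000 × 7% = CHF 23,730
  CHF 3,000 × 16% = CHF 480
  CHF 230,000 × 22% = CHF 50,600
  CHF 97,700 × 33% = CHF 32,241
  → CHF 107,051
  Less investment credit CHF 17,000 → CHF 90,051

Excess of alternative floor tax over general income tax: CHF 206,232 − CHF 90,051 = CHF 116,181.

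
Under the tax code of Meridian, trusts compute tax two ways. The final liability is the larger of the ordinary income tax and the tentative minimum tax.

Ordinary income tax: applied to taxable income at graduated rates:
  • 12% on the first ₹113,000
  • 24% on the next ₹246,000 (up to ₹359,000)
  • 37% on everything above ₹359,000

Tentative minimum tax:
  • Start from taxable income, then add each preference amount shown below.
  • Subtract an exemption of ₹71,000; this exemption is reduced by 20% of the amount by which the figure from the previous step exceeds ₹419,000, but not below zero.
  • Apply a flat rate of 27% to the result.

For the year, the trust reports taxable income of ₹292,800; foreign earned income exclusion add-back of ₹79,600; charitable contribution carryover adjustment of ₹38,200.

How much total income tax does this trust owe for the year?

₹91,692

Tentative minimum tax:
  Adjusted income: ₹292,800 + ₹79,600 + ₹38,200 = ₹410,600
  Exemption: ₹410,600 ≤ ₹419,000, so full ₹71,000 applies
  Base: ₹410,600 − ₹71,000 = ₹339,600
  ₹339,600 × 27% = ₹91,692

Ordinary income tax:
  ₹113,000 × 12% = ₹13,560
  ₹179,800 × 24% = ₹43,152
  → ₹56,712

₹91,692 > ₹56,712, so the tentative minimum tax is the binding amount.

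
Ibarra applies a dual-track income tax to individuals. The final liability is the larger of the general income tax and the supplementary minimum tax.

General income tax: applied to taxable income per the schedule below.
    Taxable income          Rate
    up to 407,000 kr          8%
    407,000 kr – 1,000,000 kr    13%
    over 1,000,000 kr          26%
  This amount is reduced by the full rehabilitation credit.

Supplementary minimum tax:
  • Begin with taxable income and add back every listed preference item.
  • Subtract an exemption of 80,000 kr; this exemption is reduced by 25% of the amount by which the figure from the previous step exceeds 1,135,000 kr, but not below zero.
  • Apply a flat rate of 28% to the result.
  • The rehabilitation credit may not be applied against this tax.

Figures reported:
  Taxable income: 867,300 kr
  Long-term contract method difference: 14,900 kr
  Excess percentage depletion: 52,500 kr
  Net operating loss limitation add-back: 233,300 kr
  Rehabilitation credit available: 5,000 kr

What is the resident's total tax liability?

306,950 kr

Supplementary minimum tax:
  Adjusted income: 867,300 kr + 14,900 kr + 52,500 kr + 233,300 kr = 1,168,000 kr
  Exemption: 80,000 kr − 25% × (1,168,000 kr − 1,135,000 kr) = 80,000 kr − 8,250 kr = 71,750 kr
  Base: 1,168,000 kr − 71,750 kr = 1,096,250 kr
  1,096,250 kr × 28% = 306,950 kr

General income tax:
  407,000 kr × 8% = 32,560 kr
  460,300 kr × 13% = 59,839 kr
  → 92,399 kr
  Less rehabilitation credit 5,000 kr → 87,399 kr

306,950 kr > 87,399 kr, so the supplementary minimum tax is the binding amount.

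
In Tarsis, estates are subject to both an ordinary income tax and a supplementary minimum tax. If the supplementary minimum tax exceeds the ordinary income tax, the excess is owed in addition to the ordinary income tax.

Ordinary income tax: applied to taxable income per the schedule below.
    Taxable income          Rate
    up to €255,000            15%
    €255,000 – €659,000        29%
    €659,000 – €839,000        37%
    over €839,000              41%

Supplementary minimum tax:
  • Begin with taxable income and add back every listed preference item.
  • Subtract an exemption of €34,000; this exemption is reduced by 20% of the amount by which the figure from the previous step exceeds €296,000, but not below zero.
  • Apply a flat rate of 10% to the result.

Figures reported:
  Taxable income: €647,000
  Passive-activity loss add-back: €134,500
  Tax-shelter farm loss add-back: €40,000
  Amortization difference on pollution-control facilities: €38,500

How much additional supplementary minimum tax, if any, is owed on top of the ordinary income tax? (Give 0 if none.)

€0

Ordinary income tax:
  €255,000 × 15% = €38,250
  €392,000 × 29% = €113,680
  → €151,930

Supplementary minimum tax:
  Adjusted income: €647,000 + €134,500 + €40,000 + €38,500 = €860,000
  Exemption: 20% × (€860,000 − €296,000) = €112,800 ≥ €34,000, so the exemption is fully phased out
  Base: €860,000 − €0 = €860,000
  €860,000 × 10% = €86,000

€86,000 ≤ €151,930, so no add-on is due.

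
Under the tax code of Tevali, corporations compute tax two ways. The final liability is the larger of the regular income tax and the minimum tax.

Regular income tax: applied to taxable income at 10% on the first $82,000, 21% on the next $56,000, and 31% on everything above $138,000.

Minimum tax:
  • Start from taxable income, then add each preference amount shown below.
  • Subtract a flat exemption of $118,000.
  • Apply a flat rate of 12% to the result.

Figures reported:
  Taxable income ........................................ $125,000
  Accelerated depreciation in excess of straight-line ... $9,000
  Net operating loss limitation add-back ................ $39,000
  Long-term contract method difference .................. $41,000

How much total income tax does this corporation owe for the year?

Regular income tax:
  $82,000 × 10% = $8,200
  $43,000 × 21% = $9,030
  → $17,230

Minimum tax:
  Adjusted income: $125,000 + $9,000 + $39,000 + $41,000 = $214,000
  Less exemption $118,000 → base $96,000
  $96,000 × 12% = $11,520

$17,230 > $11,520, so the regular income tax governs.

$17,230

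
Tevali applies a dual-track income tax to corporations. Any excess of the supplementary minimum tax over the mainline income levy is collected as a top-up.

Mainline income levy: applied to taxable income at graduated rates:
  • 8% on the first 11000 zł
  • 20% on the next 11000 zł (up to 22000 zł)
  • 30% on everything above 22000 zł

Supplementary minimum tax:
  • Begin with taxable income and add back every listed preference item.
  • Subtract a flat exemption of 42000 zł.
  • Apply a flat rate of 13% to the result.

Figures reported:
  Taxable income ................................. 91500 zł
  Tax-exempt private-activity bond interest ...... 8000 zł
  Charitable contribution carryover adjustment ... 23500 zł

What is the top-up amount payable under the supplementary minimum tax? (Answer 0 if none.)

Supplementary minimum tax:
  Adjusted income: 91500 zł + 8000 zł + 23500 zł = 123000 zł
  Less exemption 42000 zł → base 81000 zł
  81000 zł × 13% = 10530 zł

Mainline income levy:
  11000 zł × 8% = 880 zł
  11000 zł × 20% = 2200 zł
  69500 zł × 30% = 20850 zł
  → 23930 zł

10530 zł ≤ 23930 zł, so no add-on is due.

0 zł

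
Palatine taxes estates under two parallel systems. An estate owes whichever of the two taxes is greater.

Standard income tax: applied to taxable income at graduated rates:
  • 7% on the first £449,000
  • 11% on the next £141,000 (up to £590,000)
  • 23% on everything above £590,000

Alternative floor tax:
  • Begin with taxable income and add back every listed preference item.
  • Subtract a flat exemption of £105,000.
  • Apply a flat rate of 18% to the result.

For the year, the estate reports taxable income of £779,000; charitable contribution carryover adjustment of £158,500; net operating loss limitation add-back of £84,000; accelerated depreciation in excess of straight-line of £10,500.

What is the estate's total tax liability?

Alternative floor tax:
  Adjusted income: £779,000 + £158,500 + £84,000 + £10,500 = £1,032,000
  Less exemption £105,000 → base £927,000
  £927,000 × 18% = £166,860

Standard income tax:
  £449,000 × 7% = £31,430
  £141,000 × 11% = £15,510
  £189,000 × 23% = £43,470
  → £90,410

£166,860 > £90,410, so the alternative floor tax is the binding amount.

£166,860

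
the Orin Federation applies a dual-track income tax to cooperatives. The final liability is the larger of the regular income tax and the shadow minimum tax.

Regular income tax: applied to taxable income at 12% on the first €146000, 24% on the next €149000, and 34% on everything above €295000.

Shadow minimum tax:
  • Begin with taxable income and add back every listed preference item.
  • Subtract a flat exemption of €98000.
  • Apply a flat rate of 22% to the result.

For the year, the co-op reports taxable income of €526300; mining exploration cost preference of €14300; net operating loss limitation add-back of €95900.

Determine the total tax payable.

Shadow minimum tax:
  Adjusted income: €526300 + €14300 + €95900 = €636500
  Less exemption €98000 → base €538500
  €538500 × 22% = €118470

Regular income tax:
  €146000 × 12% = €17520
  €149000 × 24% = €35760
  €231300 × 34% = €78642
  → €131922

€131922 > €118470, so the regular income tax governs.

€131922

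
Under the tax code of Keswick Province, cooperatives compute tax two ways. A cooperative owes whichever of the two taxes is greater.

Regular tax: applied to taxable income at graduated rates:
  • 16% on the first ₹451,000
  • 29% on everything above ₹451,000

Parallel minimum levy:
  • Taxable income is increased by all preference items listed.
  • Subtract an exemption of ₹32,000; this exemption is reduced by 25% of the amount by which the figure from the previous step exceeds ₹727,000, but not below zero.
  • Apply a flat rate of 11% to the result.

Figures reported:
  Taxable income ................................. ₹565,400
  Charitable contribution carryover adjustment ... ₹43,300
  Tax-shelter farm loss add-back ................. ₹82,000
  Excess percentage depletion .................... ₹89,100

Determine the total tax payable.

₹105,336

Parallel minimum levy:
  Adjusted income: ₹565,400 + ₹43,300 + ₹82,000 + ₹89,100 = ₹779,800
  Exemption: ₹32,000 − 25% × (₹779,800 − ₹727,000) = ₹32,000 − ₹13,200 = ₹18,800
  Base: ₹779,800 − ₹18,800 = ₹761,000
  ₹761,000 × 11% = ₹83,710

Regular tax:
  ₹451,000 × 16% = ₹72,160
  ₹114,400 × 29% = ₹33,176
  → ₹105,336

₹105,336 > ₹83,710, so the regular tax governs.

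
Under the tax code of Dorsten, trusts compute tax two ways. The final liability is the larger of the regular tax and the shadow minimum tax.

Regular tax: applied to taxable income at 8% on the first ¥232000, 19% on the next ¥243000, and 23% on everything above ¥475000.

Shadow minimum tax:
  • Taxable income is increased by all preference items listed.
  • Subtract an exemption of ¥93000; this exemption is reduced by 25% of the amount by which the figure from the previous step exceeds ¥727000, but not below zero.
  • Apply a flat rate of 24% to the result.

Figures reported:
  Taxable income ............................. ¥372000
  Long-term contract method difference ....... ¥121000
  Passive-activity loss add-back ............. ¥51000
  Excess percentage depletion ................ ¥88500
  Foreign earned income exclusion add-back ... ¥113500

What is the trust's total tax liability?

¥157860

Shadow minimum tax:
  Adjusted income: ¥372000 + ¥121000 + ¥51000 + ¥88500 + ¥113500 = ¥746000
  Exemption: ¥93000 − 25% × (¥746000 − ¥727000) = ¥93000 − ¥4750 = ¥88250
  Base: ¥746000 − ¥88250 = ¥657750
  ¥657750 × 24% = ¥157860

Regular tax:
  ¥232000 × 8% = ¥18560
  ¥140000 × 19% = ¥26600
  → ¥45160

¥157860 > ¥45160, so the shadow minimum tax is the binding amount.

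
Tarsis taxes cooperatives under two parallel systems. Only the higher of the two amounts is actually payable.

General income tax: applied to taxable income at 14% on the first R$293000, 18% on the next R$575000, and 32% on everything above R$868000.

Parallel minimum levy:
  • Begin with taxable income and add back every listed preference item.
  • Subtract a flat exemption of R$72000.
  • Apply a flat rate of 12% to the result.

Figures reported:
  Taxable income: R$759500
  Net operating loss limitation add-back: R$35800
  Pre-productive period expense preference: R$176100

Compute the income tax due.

Parallel minimum levy:
  Adjusted income: R$759500 + R$35800 + R$176100 = R$971400
  Less exemption R$72000 → base R$899400
  R$899400 × 12% = R$107928

General income tax:
  R$293000 × 14% = R$41020
  R$466500 × 18% = R$83970
  → R$124990

R$124990 > R$107928, so the general income tax governs.

R$124990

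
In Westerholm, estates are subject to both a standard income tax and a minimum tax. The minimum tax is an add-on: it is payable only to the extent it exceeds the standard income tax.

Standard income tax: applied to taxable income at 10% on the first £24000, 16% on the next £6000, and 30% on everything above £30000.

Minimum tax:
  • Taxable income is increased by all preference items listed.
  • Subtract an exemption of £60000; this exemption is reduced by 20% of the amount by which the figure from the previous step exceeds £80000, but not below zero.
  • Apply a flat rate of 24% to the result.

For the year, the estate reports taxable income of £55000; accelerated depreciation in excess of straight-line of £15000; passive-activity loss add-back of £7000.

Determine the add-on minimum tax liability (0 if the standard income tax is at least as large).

£0

Standard income tax:
  £24000 × 10% = £2400
  £6000 × 16% = £960
  £25000 × 30% = £7500
  → £10860

Minimum tax:
  Adjusted income: £55000 + £15000 + £7000 = £77000
  Exemption: £77000 ≤ £80000, so full £60000 applies
  Base: £77000 − £60000 = £17000
  £17000 × 24% = £4080

£4080 ≤ £10860, so no add-on is due.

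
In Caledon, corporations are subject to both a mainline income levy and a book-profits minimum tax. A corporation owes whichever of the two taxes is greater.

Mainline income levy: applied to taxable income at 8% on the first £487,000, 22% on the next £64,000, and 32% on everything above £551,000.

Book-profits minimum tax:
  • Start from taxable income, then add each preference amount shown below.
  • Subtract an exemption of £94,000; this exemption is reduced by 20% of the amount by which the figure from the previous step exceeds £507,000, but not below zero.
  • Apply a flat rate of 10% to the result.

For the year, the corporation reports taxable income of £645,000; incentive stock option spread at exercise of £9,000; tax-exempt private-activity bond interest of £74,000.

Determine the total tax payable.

Book-profits minimum tax:
  Adjusted income: £645,000 + £9,000 + £74,000 = £728,000
  Exemption: £94,000 − 20% × (£728,000 − £507,000) = £94,000 − £44,200 = £49,800
  Base: £728,000 − £49,800 = £678,200
  £678,200 × 10% = £67,820

Mainline income levy:
  £487,000 × 8% = £38,960
  £64,000 × 22% = £14,080
  £94,000 × 32% = £30,080
  → £83,120

£83,120 > £67,820, so the mainline income levy governs.

£83,120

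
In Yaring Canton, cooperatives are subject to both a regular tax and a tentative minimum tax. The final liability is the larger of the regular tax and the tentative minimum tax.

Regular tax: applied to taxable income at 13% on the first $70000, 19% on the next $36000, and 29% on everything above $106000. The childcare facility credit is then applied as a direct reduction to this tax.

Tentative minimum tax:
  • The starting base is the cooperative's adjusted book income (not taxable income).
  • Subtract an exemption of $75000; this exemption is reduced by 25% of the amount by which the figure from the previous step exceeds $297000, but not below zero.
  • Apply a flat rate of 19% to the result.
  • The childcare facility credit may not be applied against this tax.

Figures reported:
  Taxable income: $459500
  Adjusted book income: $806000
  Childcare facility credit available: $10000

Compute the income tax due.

$153140

Regular tax:
  $70000 × 13% = $9100
  $36000 × 19% = $6840
  $353500 × 29% = $102515
  → $118455
  Less childcare facility credit $10000 → $108455

Tentative minimum tax:
  Base (adjusted book income): $806000
  Exemption: 25% × ($806000 − $297000) = $127250 ≥ $75000, so the exemption is fully phased out
  Base: $806000 − $0 = $806000
  $806000 × 19% = $153140

$153140 > $108455, so the tentative minimum tax is the binding amount.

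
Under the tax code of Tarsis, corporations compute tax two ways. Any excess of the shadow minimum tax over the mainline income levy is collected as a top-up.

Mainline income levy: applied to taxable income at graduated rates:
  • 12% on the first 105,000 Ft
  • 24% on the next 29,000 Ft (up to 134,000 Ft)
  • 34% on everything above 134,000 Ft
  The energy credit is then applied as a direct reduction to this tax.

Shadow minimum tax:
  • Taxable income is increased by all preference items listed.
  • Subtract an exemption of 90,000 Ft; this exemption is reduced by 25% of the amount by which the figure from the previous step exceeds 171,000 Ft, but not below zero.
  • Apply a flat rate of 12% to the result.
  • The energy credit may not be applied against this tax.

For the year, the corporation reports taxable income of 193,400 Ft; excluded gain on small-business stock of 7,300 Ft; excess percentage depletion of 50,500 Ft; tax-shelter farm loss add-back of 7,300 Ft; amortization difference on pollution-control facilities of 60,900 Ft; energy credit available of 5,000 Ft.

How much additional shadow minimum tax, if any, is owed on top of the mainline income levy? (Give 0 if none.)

0 Ft

Mainline income levy:
  105,000 Ft × 12% = 12,600 Ft
  29,000 Ft × 24% = 6,960 Ft
  59,400 Ft × 34% = 20,196 Ft
  → 39,756 Ft
  Less energy credit 5,000 Ft → 34,756 Ft

Shadow minimum tax:
  Adjusted income: 193,400 Ft + 7,300 Ft + 50,500 Ft + 7,300 Ft + 60,900 Ft = 319,400 Ft
  Exemption: 90,000 Ft − 25% × (319,400 Ft − 171,000 Ft) = 90,000 Ft − 37,100 Ft = 52,900 Ft
  Base: 319,400 Ft − 52,900 Ft = 266,500 Ft
  266,500 Ft × 12% = 31,980 Ft

31,980 Ft ≤ 34,756 Ft, so no add-on is due.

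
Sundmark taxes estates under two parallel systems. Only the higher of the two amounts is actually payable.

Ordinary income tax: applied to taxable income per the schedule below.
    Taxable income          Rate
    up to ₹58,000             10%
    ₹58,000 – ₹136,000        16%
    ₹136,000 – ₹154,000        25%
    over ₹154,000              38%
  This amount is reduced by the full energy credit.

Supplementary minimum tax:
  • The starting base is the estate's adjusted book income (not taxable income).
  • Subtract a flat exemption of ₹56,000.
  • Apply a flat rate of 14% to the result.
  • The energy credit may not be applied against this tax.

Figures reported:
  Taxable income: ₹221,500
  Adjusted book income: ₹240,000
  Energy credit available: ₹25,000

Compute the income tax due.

₹25,760

Ordinary income tax:
  ₹58,000 × 10% = ₹5,800
  ₹78,000 × 16% = ₹12,480
  ₹18,000 × 25% = ₹4,500
  ₹67,500 × 38% = ₹25,650
  → ₹48,430
  Less energy credit ₹25,000 → ₹23,430

Supplementary minimum tax:
  Base (adjusted book income): ₹240,000
  Less exemption ₹56,000 → base ₹184,000
  ₹184,000 × 14% = ₹25,760

₹25,760 > ₹23,430, so the supplementary minimum tax is the binding amount.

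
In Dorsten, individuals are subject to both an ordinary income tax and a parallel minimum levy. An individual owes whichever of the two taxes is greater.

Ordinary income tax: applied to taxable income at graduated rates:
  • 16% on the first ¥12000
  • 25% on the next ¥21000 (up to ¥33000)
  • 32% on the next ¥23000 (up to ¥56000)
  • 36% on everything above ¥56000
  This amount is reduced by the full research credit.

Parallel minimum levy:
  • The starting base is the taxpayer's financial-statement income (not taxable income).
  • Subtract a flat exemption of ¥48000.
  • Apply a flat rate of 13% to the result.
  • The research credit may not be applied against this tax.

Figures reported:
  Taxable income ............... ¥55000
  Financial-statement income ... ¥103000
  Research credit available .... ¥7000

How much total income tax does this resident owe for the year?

¥7210

Ordinary income tax:
  ¥12000 × 16% = ¥1920
  ¥21000 × 25% = ¥5250
  ¥22000 × 32% = ¥7040
  → ¥14210
  Less research credit ¥7000 → ¥7210

Parallel minimum levy:
  Base (financial-statement income): ¥103000
  Less exemption ¥48000 → base ¥55000
  ¥55000 × 13% = ¥7150

¥7210 > ¥7150, so the ordinary income tax governs.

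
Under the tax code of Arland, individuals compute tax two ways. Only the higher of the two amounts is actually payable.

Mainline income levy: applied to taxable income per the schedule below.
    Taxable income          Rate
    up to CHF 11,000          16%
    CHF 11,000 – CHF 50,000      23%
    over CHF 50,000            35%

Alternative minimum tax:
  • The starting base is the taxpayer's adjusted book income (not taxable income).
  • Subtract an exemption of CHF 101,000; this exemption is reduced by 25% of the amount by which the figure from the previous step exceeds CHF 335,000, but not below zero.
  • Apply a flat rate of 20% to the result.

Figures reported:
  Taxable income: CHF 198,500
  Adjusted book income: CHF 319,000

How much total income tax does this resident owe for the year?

CHF 62,705

Mainline income levy:
  CHF 11,000 × 16% = CHF 1,760
  CHF 39,000 × 23% = CHF 8,970
  CHF 148,500 × 35% = CHF 51,975
  → CHF 62,705

Alternative minimum tax:
  Base (adjusted book income): CHF 319,000
  Exemption: CHF 319,000 ≤ CHF 335,000, so full CHF 101,000 applies
  Base: CHF 319,000 − CHF 101,000 = CHF 218,000
  CHF 218,000 × 20% = CHF 43,600

CHF 62,705 > CHF 43,600, so the mainline income levy governs.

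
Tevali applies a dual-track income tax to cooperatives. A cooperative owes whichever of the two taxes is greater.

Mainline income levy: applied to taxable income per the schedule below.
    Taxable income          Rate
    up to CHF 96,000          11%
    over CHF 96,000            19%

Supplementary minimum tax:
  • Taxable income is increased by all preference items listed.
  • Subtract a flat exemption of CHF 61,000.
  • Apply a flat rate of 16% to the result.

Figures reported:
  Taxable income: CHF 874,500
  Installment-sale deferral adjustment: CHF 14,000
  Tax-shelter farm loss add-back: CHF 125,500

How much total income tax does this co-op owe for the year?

Mainline income levy:
  CHF 96,000 × 11% = CHF 10,560
  CHF 778,500 × 19% = CHF 147,915
  → CHF 158,475

Supplementary minimum tax:
  Adjusted income: CHF 874,500 + CHF 14,000 + CHF 125,500 = CHF 1,014,000
  Less exemption CHF 61,000 → base CHF 953,000
  CHF 953,000 × 16% = CHF 152,480

CHF 158,475 > CHF 152,480, so the mainline income levy governs.

CHF 158,475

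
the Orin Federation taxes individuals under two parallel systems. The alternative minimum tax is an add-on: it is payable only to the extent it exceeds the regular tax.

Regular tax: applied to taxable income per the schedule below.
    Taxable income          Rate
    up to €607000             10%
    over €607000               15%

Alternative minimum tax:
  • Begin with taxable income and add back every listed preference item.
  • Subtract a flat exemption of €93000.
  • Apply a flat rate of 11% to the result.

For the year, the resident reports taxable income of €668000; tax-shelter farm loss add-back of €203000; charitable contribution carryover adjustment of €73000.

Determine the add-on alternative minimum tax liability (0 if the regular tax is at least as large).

Regular tax:
  €607000 × 10% = €60700
  €61000 × 15% = €9150
  → €69850

Alternative minimum tax:
  Adjusted income: €668000 + €203000 + €73000 = €944000
  Less exemption €93000 → base €851000
  €851000 × 11% = €93610

Excess of alternative minimum tax over regular tax: €93610 − €69850 = €23760.

€23760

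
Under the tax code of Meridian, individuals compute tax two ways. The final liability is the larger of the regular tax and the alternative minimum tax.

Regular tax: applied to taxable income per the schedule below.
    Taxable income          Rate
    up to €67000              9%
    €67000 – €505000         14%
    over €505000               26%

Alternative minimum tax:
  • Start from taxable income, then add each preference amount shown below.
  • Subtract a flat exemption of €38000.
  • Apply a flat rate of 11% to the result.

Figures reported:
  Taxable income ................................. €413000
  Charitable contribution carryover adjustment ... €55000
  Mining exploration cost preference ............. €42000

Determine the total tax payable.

€54470

Alternative minimum tax:
  Adjusted income: €413000 + €55000 + €42000 = €510000
  Less exemption €38000 → base €472000
  €472000 × 11% = €51920

Regular tax:
  €67000 × 9% = €6030
  €346000 × 14% = €48440
  → €54470

€54470 > €51920, so the regular tax governs.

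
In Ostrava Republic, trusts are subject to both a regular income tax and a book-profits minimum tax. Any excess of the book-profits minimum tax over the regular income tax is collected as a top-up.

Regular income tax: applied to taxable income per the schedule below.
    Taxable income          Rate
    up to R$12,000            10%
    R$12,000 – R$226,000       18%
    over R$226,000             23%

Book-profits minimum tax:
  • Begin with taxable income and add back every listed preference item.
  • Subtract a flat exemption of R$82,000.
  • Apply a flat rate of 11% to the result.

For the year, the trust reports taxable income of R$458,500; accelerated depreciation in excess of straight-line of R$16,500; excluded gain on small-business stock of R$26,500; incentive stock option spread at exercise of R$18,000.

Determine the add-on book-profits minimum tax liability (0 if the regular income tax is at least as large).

Regular income tax:
  R$12,000 × 10% = R$1,200
  R$214,000 × 18% = R$38,520
  R$232,500 × 23% = R$53,475
  → R$93,195

Book-profits minimum tax:
  Adjusted income: R$458,500 + R$16,500 + R$26,500 + R$18,000 = R$519,500
  Less exemption R$82,000 → base R$437,500
  R$437,500 × 11% = R$48,125

R$48,125 ≤ R$93,195, so no add-on is due.

R$0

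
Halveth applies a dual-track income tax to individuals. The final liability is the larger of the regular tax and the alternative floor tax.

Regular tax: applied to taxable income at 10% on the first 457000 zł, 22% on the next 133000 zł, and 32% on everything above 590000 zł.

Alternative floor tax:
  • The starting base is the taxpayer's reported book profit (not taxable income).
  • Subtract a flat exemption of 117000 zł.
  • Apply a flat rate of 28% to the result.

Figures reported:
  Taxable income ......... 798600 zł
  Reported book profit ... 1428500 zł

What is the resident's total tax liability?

367220 zł

Alternative floor tax:
  Base (reported book profit): 1428500 zł
  Less exemption 117000 zł → base 1311500 zł
  1311500 zł × 28% = 367220 zł

Regular tax:
  457000 zł × 10% = 45700 zł
  133000 zł × 22% = 29260 zł
  208600 zł × 32% = 66752 zł
  → 141712 zł

367220 zł > 141712 zł, so the alternative floor tax is the binding amount.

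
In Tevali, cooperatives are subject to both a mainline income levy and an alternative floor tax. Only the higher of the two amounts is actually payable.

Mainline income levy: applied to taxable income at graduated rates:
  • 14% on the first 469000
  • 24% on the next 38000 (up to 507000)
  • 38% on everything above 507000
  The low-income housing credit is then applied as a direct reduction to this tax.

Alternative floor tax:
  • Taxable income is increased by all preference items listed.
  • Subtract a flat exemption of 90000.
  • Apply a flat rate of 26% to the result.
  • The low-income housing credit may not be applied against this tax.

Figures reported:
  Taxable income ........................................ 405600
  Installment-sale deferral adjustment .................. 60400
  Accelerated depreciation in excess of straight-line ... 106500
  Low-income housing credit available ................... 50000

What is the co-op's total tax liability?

Mainline income levy:
  405600 × 14% = 56784
  Less low-income housing credit 50000 → 6784

Alternative floor tax:
  Adjusted income: 405600 + 60400 + 106500 = 572500
  Less exemption 90000 → base 482500
  482500 × 26% = 125450

125450 > 6784, so the alternative floor tax is the binding amount.

125450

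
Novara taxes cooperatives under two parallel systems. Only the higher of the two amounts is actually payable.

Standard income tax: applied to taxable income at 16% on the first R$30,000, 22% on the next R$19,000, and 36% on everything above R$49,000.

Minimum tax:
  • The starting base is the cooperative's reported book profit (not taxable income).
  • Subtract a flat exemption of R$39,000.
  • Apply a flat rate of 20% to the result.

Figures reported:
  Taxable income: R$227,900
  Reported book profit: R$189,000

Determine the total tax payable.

Minimum tax:
  Base (reported book profit): R$189,000
  Less exemption R$39,000 → base R$150,000
  R$150,000 × 20% = R$30,000

Standard income tax:
  R$30,000 × 16% = R$4,800
  R$19,000 × 22% = R$4,180
  R$178,900 × 36% = R$64,404
  → R$73,384

R$73,384 > R$30,000, so the standard income tax governs.

R$73,384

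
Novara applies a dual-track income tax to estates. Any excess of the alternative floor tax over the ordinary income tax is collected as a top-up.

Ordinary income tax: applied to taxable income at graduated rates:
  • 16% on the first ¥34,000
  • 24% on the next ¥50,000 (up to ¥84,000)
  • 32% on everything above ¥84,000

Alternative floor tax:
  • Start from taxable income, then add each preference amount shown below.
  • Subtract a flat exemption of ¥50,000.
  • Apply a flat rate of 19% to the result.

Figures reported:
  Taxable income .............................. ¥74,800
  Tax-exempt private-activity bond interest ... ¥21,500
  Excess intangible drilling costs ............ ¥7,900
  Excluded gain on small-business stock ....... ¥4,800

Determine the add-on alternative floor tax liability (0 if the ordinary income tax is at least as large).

Ordinary income tax:
  ¥34,000 × 16% = ¥5,440
  ¥40,800 × 24% = ¥9,792
  → ¥15,232

Alternative floor tax:
  Adjusted income: ¥74,800 + ¥21,500 + ¥7,900 + ¥4,800 = ¥109,000
  Less exemption ¥50,000 → base ¥59,000
  ¥59,000 × 19% = ¥11,210

¥11,210 ≤ ¥15,232, so no add-on is due.

¥0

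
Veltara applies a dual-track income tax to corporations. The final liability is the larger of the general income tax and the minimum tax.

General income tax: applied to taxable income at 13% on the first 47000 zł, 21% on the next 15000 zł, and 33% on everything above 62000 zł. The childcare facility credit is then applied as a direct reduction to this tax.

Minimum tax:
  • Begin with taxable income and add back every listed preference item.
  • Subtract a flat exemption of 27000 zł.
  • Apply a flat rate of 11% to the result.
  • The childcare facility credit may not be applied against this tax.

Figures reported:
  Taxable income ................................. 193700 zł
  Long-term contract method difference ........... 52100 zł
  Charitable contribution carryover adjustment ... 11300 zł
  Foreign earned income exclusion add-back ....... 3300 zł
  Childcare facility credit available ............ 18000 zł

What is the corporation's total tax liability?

Minimum tax:
  Adjusted income: 193700 zł + 52100 zł + 11300 zł + 3300 zł = 260400 zł
  Less exemption 27000 zł → base 233400 zł
  233400 zł × 11% = 25674 zł

General income tax:
  47000 zł × 13% = 6110 zł
  15000 zł × 21% = 3150 zł
  131700 zł × 33% = 43461 zł
  → 52721 zł
  Less childcare facility credit 18000 zł → 34721 zł

34721 zł > 25674 zł, so the general income tax governs.

34721 zł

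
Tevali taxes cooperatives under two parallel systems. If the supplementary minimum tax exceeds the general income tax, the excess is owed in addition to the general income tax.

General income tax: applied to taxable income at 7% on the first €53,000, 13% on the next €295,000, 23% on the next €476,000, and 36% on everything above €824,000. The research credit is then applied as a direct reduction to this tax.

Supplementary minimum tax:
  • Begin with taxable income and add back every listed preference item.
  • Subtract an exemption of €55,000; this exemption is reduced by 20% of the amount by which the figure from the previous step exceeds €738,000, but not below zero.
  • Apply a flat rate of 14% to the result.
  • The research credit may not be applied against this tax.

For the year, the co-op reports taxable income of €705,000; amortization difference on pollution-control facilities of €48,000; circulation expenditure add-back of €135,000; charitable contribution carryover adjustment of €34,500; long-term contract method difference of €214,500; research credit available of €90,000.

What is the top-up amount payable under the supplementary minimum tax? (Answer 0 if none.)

Supplementary minimum tax:
  Adjusted income: €705,000 + €48,000 + €135,000 + €34,500 + €214,500 = €1,137,000
  Exemption: 20% × (€1,137,000 − €738,000) = €79,800 ≥ €55,000, so the exemption is fully phased out
  Base: €1,137,000 − €0 = €1,137,000
  €1,137,000 × 14% = €159,180

General income tax:
  €53,000 × 7% = €3,710
  €295,000 × 13% = €38,350
  €357,000 × 23% = €82,110
  → €124,170
  Less research credit €90,000 → €34,170

Excess of supplementary minimum tax over general income tax: €159,180 − €34,170 = €125,010.

€125,010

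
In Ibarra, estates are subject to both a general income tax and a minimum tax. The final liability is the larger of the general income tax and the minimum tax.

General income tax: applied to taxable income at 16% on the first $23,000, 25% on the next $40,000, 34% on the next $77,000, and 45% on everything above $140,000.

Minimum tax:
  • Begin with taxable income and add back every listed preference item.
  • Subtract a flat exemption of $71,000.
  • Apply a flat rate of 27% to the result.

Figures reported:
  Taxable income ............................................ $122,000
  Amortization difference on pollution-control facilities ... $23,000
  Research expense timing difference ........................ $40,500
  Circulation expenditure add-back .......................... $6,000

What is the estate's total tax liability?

$33,740

Minimum tax:
  Adjusted income: $122,000 + $23,000 + $40,500 + $6,000 = $191,500
  Less exemption $71,000 → base $120,500
  $120,500 × 27% = $32,535

General income tax:
  $23,000 × 16% = $3,680
  $40,000 × 25% = $10,000
  $59,000 × 34% = $20,060
  → $33,740

$33,740 > $32,535, so the general income tax governs.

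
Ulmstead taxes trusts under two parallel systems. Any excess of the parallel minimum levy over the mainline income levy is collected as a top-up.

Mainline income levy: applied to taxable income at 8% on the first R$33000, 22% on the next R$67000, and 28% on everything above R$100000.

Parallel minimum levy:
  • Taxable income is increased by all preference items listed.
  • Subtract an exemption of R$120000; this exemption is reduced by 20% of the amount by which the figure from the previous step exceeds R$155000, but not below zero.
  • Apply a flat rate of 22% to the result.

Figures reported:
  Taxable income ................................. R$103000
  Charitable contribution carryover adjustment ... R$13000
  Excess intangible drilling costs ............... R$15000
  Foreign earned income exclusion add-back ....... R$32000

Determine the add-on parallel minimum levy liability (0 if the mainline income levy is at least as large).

Mainline income levy:
  R$33000 × 8% = R$2640
  R$67000 × 22% = R$14740
  R$3000 × 28% = R$840
  → R$18220

Parallel minimum levy:
  Adjusted income: R$103000 + R$13000 + R$15000 + R$32000 = R$163000
  Exemption: R$120000 − 20% × (R$163000 − R$155000) = R$120000 − R$1600 = R$118400
  Base: R$163000 − R$118400 = R$44600
  R$44600 × 22% = R$9812

R$9812 ≤ R$18220, so no add-on is due.

R$0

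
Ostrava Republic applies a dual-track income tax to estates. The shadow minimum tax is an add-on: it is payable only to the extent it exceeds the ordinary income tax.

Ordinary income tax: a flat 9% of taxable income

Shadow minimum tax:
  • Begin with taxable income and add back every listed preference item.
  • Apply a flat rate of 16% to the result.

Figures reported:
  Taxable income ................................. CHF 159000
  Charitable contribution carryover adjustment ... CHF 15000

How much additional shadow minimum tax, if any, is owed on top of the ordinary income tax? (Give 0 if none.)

Ordinary income tax:
  CHF 159000 × 9% = CHF 14310

Shadow minimum tax:
  Adjusted income: CHF 159000 + CHF 15000 = CHF 174000
  CHF 174000 × 16% = CHF 27840

Excess of shadow minimum tax over ordinary income tax: CHF 27840 − CHF 14310 = CHF 13530.

CHF 13530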